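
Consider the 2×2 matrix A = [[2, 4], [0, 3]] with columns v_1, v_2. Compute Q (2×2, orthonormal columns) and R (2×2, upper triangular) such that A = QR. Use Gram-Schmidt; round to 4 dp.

Q = [[1.0000, 0.0000], [0.0000, 1.0000]], R = [[2.0000, 4.0000], [0.0000, 3.0000]]

v_1 = (2, 0); ‖v_1‖ = 2.0000, so q_1 = (1.0000, 0.0000).
q_1·v_2 = 1.0000·4 + 0.0000·3 = 4.0000.
u_2 = v_2 − 4.0000·q_1 = (0.0000, 3.0000).
‖u_2‖ = 3.0000, so q_2 = (0.0000, 1.0000).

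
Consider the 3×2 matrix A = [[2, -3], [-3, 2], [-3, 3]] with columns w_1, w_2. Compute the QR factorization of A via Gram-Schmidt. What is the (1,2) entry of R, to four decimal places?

w_1 = (2, -3, -3); ‖w_1‖ = 4.6904, so e_1 = (0.4264, -0.6396, -0.6396).
r_{12} = e_1·w_2 = -4.4772.

r_{12} = -4.4772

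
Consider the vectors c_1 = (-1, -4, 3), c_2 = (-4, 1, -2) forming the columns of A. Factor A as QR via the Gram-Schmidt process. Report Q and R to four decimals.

e_1 = c_1/‖c_1‖ = (-1, -4, 3)/5.0990 = (-0.1961, -0.7845, 0.5883).
r_{12} = e_1·c_2 = -1.1767.
u_2 = c_2 + 1.1767·e_1 = (-4.2308, 0.0769, -1.3077).
‖u_2‖ = 4.4289, so e_2 = (-0.9553, 0.0174, -0.2953).

Q = [[-0.1961, -0.9553], [-0.7845, 0.0174], [0.5883, -0.2953]], R = [[5.0990, -1.1767], [0.0000, 4.4289]]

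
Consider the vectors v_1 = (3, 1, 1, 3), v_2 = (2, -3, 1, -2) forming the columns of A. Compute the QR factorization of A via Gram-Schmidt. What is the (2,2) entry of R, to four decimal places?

r_{22} = 4.2190

v_1 = (3, 1, 1, 3); ‖v_1‖ = 4.4721, so q_1 = (0.6708, 0.2236, 0.2236, 0.6708).
q_1·v_2 = 0.6708·2 + 0.2236·(-3) + 0.2236·1 + 0.6708·(-2) = -0.4472.
u_2 = v_2 + 0.4472·q_1 = (2.3000, -2.9000, 1.1000, -1.7000).
r_{22} = ‖u_2‖ = 4.2190.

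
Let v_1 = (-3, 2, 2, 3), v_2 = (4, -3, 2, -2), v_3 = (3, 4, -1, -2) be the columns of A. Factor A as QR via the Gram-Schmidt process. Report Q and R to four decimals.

q_1 = v_1/‖v_1‖ = (-3, 2, 2, 3)/5.0990 = (-0.5883, 0.3922, 0.3922, 0.5883).
r_{12} = q_1·v_2 = -3.9223.
u_2 = v_2 + 3.9223·q_1 = (1.6923, -1.4615, 3.5385, 0.3077).
‖u_2‖ = 4.1971, so q_2 = (0.4032, -0.3482, 0.8431, 0.0733).
r_{13} = q_1·v_3 = -1.7650; r_{23} = q_2·v_3 = -1.1730.
u_3 = v_3 + 1.7650·q_1 + 1.1730·q_2 = (2.4345, 4.2838, 0.6812, -0.8755).
‖u_3‖ = 5.0506, so q_3 = (0.4820, 0.8482, 0.1349, -0.1734).

Q = [[-0.5883, 0.4032, 0.4820], [0.3922, -0.3482, 0.8482], [0.3922, 0.8431, 0.1349], [0.5883, 0.0733, -0.1734]], R = [[5.0990, -3.9223, -1.7650], [0.0000, 4.1971, -1.1730], [0.0000, 0.0000, 5.0506]]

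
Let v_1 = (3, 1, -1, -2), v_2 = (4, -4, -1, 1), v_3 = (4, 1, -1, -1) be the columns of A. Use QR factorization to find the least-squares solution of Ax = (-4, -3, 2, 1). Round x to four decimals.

q_1 = v_1/‖v_1‖ = (3, 1, -1, -2)/3.8730 = (0.7746, 0.2582, -0.2582, -0.5164).
r_{12} = q_1·v_2 = 1.8074.
u_2 = v_2 − 1.8074·q_1 = (2.6000, -4.4667, -0.5333, 1.9333).
‖u_2‖ = 5.5438, so q_2 = (0.4690, -0.8057, -0.0962, 0.3487).
r_{13} = q_1·v_3 = 4.1312; r_{23} = q_2·v_3 = 0.8177.
u_3 = v_3 − 4.1312·q_1 − 0.8177·q_2 = (0.4165, 0.5922, 0.1453, 0.8482).
‖u_3‖ = 1.1246, so q_3 = (0.3704, 0.5266, 0.1292, 0.7542).
Qᵀb = (-4.9058, 0.6975, -2.0485).
Back-substitute: x_3 = -2.0485/1.1246 = -1.8216.
x_2 = (0.6975 − 0.8177·(-1.8216))/5.5438 = 0.3945.
x_1 = (-4.9058 − 1.8074·0.3945 − 4.1312·(-1.8216))/3.8730 = 0.4923.

x = (0.4923, 0.3945, -1.8216)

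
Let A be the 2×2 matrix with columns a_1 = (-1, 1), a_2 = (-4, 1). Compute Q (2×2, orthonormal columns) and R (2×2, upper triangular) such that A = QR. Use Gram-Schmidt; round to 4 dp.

a_1 = (-1, 1); ‖a_1‖ = 1.4142, so q_1 = (-0.7071, 0.7071).
q_1·a_2 = (-0.7071)·(-4) + 0.7071·1 = 3.5355.
u_2 = a_2 − 3.5355·q_1 = (-1.5000, -1.5000).
‖u_2‖ = 2.1213, so q_2 = (-0.7071, -0.7071).

Q = [[-0.7071, -0.7071], [0.7071, -0.7071]], R = [[1.4142, 3.5355], [0.0000, 2.1213]]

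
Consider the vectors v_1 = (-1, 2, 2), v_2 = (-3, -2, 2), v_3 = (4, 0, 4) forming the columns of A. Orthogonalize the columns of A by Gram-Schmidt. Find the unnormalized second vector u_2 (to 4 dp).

e_1 = v_1/‖v_1‖ = (-1, 2, 2)/3.0000 = (-0.3333, 0.6667, 0.6667).
r_{12} = e_1·v_2 = 1.0000.
u_2 = v_2 − 1.0000·e_1 = (-2.6667, -2.6667, 1.3333).

u_2 = (-2.6667, -2.6667, 1.3333)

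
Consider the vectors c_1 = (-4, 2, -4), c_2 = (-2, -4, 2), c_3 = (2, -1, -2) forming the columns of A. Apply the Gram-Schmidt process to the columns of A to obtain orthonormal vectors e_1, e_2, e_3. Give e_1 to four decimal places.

e_1 = (-0.6667, 0.3333, -0.6667)

e_1 = c_1/‖c_1‖ = (-4, 2, -4)/6.0000 = (-0.6667, 0.3333, -0.6667).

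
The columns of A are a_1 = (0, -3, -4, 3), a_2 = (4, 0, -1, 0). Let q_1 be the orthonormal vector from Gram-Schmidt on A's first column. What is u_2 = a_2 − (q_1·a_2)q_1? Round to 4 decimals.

u_2 = (4.0000, 0.3529, -0.5294, -0.3529)

q_1 = a_1/‖a_1‖ = (0, -3, -4, 3)/5.8310 = (0.0000, -0.5145, -0.6860, 0.5145).
r_{12} = q_1·a_2 = 0.6860.
u_2 = a_2 − 0.6860·q_1 = (4.0000, 0.3529, -0.5294, -0.3529).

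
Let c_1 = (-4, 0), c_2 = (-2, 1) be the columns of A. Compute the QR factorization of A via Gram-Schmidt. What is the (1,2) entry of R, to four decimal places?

e_1 = c_1/‖c_1‖ = (-4, 0)/4.0000 = (-1.0000, 0.0000).
r_{12} = e_1·c_2 = 2.0000.

r_{12} = 2.0000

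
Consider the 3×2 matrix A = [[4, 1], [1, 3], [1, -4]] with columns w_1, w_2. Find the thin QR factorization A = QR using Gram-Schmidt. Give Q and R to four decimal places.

w_1 = (4, 1, 1); ‖w_1‖ = 4.2426, so e_1 = (0.9428, 0.2357, 0.2357).
e_1·w_2 = 0.9428·1 + 0.2357·3 + 0.2357·(-4) = 0.7071.
u_2 = w_2 − 0.7071·e_1 = (0.3333, 2.8333, -4.1667).
‖u_2‖ = 5.0498, so e_2 = (0.0660, 0.5611, -0.8251).

Q = [[0.9428, 0.0660], [0.2357, 0.5611], [0.2357, -0.8251]], R = [[4.2426, 0.7071], [0.0000, 5.0498]]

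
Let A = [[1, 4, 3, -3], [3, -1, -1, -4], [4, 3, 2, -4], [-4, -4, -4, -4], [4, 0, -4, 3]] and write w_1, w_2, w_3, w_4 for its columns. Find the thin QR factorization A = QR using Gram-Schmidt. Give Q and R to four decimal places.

w_1 = (1, 3, 4, -4, 4); ‖w_1‖ = 7.6158, so q_1 = (0.1313, 0.3939, 0.5252, -0.5252, 0.5252).
q_1·w_2 = 0.1313·4 + 0.3939·(-1) + 0.5252·3 + (-0.5252)·(-4) + 0.5252·0 = 3.8079.
u_2 = w_2 − 3.8079·q_1 = (3.5000, -2.5000, 1.0000, -2.0000, -2.0000).
‖u_2‖ = 5.2440, so q_2 = (0.6674, -0.4767, 0.1907, -0.3814, -0.3814).
q_1·w_3 = 0.1313·3 + 0.3939·(-1) + 0.5252·2 + (-0.5252)·(-4) + 0.5252·(-4) = 1.0505; q_2·w_3 = 0.6674·3 + (-0.4767)·(-1) + 0.1907·2 + (-0.3814)·(-4) + (-0.3814)·(-4) = 5.9115.
u_3 = w_3 − 1.0505·q_1 − 5.9115·q_2 = (-1.0834, 1.4044, 0.3210, -1.1937, -2.2972).
‖u_3‖ = 3.1545, so q_3 = (-0.3434, 0.4452, 0.1018, -0.3784, -0.7282).
q_1·w_4 = 0.1313·(-3) + 0.3939·(-4) + 0.5252·(-4) + (-0.5252)·(-4) + 0.5252·3 = -0.3939; q_2·w_4 = 0.6674·(-3) + (-0.4767)·(-4) + 0.1907·(-4) + (-0.3814)·(-4) + (-0.3814)·3 = -0.4767; q_3·w_4 = (-0.3434)·(-3) + 0.4452·(-4) + 0.1018·(-4) + (-0.3784)·(-4) + (-0.7282)·3 = -1.8285.
u_4 = w_4 + 0.3939·q_1 + 0.4767·q_2 + 1.8285·q_3 = (-3.2581, -3.2581, -3.5161, -5.0806, 1.6935).
‖u_4‖ = 7.8914, so q_4 = (-0.4129, -0.4129, -0.4456, -0.6438, 0.2146).

Q = [[0.1313, 0.6674, -0.3434, -0.4129], [0.3939, -0.4767, 0.4452, -0.4129], [0.5252, 0.1907, 0.1018, -0.4456], [-0.5252, -0.3814, -0.3784, -0.6438], [0.5252, -0.3814, -0.7282, 0.2146]], R = [[7.6158, 3.8079, 1.0505, -0.3939], [0.0000, 5.2440, 5.9115, -0.4767], [0.0000, 0.0000, 3.1545, -1.8285], [0.0000, 0.0000, 0.0000, 7.8914]]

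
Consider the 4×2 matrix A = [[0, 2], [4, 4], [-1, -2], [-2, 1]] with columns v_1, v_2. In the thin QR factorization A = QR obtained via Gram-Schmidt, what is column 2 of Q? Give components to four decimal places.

q_2 = (0.5588, 0.2661, -0.3459, 0.7052)

v_1 = (0, 4, -1, -2); ‖v_1‖ = 4.5826, so q_1 = (0.0000, 0.8729, -0.2182, -0.4364).
q_1·v_2 = 0.0000·2 + 0.8729·4 + (-0.2182)·(-2) + (-0.4364)·1 = 3.4915.
u_2 = v_2 − 3.4915·q_1 = (2.0000, 0.9524, -1.2381, 2.5238).
‖u_2‖ = 3.5790, so q_2 = (0.5588, 0.2661, -0.3459, 0.7052).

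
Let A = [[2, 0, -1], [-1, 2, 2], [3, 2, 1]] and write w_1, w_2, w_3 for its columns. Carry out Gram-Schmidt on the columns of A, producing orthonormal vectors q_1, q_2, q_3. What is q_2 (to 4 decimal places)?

q_2 = (-0.2182, 0.8729, 0.4364)

w_1 = (2, -1, 3); ‖w_1‖ = 3.7417, so q_1 = (0.5345, -0.2673, 0.8018).
q_1·w_2 = 0.5345·0 + (-0.2673)·2 + 0.8018·2 = 1.0690.
u_2 = w_2 − 1.0690·q_1 = (-0.5714, 2.2857, 1.1429).
‖u_2‖ = 2.6186, so q_2 = (-0.2182, 0.8729, 0.4364).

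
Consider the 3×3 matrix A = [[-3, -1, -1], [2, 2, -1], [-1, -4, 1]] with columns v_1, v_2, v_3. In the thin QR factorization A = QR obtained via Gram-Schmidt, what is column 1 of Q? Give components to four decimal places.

v_1 = (-3, 2, -1); ‖v_1‖ = 3.7417, so e_1 = (-0.8018, 0.5345, -0.2673).

e_1 = (-0.8018, 0.5345, -0.2673)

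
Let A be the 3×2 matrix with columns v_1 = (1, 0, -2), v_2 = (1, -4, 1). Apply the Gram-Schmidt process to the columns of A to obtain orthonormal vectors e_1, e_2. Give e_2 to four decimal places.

v_1 = (1, 0, -2); ‖v_1‖ = 2.2361, so e_1 = (0.4472, 0.0000, -0.8944).
e_1·v_2 = 0.4472·1 + 0.0000·(-4) + (-0.8944)·1 = -0.4472.
u_2 = v_2 + 0.4472·e_1 = (1.2000, -4.0000, 0.6000).
‖u_2‖ = 4.2190, so e_2 = (0.2844, -0.9481, 0.1422).

e_2 = (0.2844, -0.9481, 0.1422)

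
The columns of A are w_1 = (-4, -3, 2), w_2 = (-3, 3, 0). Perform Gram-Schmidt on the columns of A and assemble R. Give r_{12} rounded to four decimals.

r_{12} = 0.5571

w_1 = (-4, -3, 2); ‖w_1‖ = 5.3852, so q_1 = (-0.7428, -0.5571, 0.3714).
r_{12} = q_1·w_2 = 0.5571.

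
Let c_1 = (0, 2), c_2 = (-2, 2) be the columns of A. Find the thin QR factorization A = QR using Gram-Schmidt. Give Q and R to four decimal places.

Q = [[0.0000, -1.0000], [1.0000, 0.0000]], R = [[2.0000, 2.0000], [0.0000, 2.0000]]

c_1 = (0, 2); ‖c_1‖ = 2.0000, so q_1 = (0.0000, 1.0000).
q_1·c_2 = 0.0000·(-2) + 1.0000·2 = 2.0000.
u_2 = c_2 − 2.0000·q_1 = (-2.0000, 0.0000).
‖u_2‖ = 2.0000, so q_2 = (-1.0000, 0.0000).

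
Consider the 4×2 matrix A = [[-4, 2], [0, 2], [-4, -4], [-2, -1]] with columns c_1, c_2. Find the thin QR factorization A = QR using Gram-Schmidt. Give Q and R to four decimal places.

q_1 = c_1/‖c_1‖ = (-4, 0, -4, -2)/6.0000 = (-0.6667, 0.0000, -0.6667, -0.3333).
r_{12} = q_1·c_2 = 1.6667.
u_2 = c_2 − 1.6667·q_1 = (3.1111, 2.0000, -2.8889, -0.4444).
‖u_2‖ = 4.7140, so q_2 = (0.6600, 0.4243, -0.6128, -0.0943).

Q = [[-0.6667, 0.6600], [0.0000, 0.4243], [-0.6667, -0.6128], [-0.3333, -0.0943]], R = [[6.0000, 1.6667], [0.0000, 4.7140]]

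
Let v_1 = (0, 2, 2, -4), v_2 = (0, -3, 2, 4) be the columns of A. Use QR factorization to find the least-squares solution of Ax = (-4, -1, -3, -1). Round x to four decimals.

e_1 = v_1/‖v_1‖ = (0, 2, 2, -4)/4.8990 = (0.0000, 0.4082, 0.4082, -0.8165).
r_{12} = e_1·v_2 = -3.6742.
u_2 = v_2 + 3.6742·e_1 = (0.0000, -1.5000, 3.5000, 1.0000).
‖u_2‖ = 3.9370, so e_2 = (0.0000, -0.3810, 0.8890, 0.2540).
Qᵀb = (-0.8165, -2.5400).
Back-substitute: x_2 = -2.5400/3.9370 = -0.6452.
x_1 = (-0.8165 + 3.6742·(-0.6452))/4.8990 = -0.6505.

x = (-0.6505, -0.6452)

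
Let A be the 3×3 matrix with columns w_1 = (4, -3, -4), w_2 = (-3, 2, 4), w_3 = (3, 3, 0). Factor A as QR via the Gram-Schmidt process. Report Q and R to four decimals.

Q = [[0.6247, 0.3534, 0.6963], [-0.4685, -0.5437, 0.6963], [-0.6247, 0.7612, 0.1741]], R = [[6.4031, -5.3099, 0.4685], [0.0000, 0.8971, -0.5709], [0.0000, 0.0000, 4.1779]]

w_1 = (4, -3, -4); ‖w_1‖ = 6.4031, so q_1 = (0.6247, -0.4685, -0.6247).
q_1·w_2 = 0.6247·(-3) + (-0.4685)·2 + (-0.6247)·4 = -5.3099.
u_2 = w_2 + 5.3099·q_1 = (0.3171, -0.4878, 0.6829).
‖u_2‖ = 0.8971, so q_2 = (0.3534, -0.5437, 0.7612).
q_1·w_3 = 0.6247·3 + (-0.4685)·3 + (-0.6247)·0 = 0.4685; q_2·w_3 = 0.3534·3 + (-0.5437)·3 + 0.7612·0 = -0.5709.
u_3 = w_3 − 0.4685·q_1 + 0.5709·q_2 = (2.9091, 2.9091, 0.7273).
‖u_3‖ = 4.1779, so q_3 = (0.6963, 0.6963, 0.1741).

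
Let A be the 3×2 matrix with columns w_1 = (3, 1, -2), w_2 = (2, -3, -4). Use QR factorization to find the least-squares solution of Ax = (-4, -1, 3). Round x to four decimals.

x = (-1.2772, -0.1018)

q_1 = w_1/‖w_1‖ = (3, 1, -2)/3.7417 = (0.8018, 0.2673, -0.5345).
r_{12} = q_1·w_2 = 2.9399.
u_2 = w_2 − 2.9399·q_1 = (-0.3571, -3.7857, -2.4286).
‖u_2‖ = 4.5119, so q_2 = (-0.0792, -0.8391, -0.5383).
Qᵀb = (-5.0780, -0.4591).
Back-substitute: x_2 = -0.4591/4.5119 = -0.1018.
x_1 = (-5.0780 − 2.9399·(-0.1018))/3.7417 = -1.2772.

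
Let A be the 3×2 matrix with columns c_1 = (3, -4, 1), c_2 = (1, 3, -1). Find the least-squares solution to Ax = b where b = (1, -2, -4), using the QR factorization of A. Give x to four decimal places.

e_1 = c_1/‖c_1‖ = (3, -4, 1)/5.0990 = (0.5883, -0.7845, 0.1961).
r_{12} = e_1·c_2 = -1.9612.
u_2 = c_2 + 1.9612·e_1 = (2.1538, 1.4615, -0.6154).
‖u_2‖ = 2.6747, so e_2 = (0.8053, 0.5464, -0.2301).
Qᵀb = (1.3728, 0.6327).
Back-substitute: x_2 = 0.6327/2.6747 = 0.2366.
x_1 = (1.3728 + 1.9612·0.2366)/5.0990 = 0.3602.

x = (0.3602, 0.2366)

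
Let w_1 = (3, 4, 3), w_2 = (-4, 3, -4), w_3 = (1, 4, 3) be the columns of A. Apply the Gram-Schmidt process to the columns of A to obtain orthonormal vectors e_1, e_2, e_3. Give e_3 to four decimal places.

e_3 = (-0.7071, 0.0000, 0.7071)

w_1 = (3, 4, 3); ‖w_1‖ = 5.8310, so e_1 = (0.5145, 0.6860, 0.5145).
e_1·w_2 = 0.5145·(-4) + 0.6860·3 + 0.5145·(-4) = -2.0580.
u_2 = w_2 + 2.0580·e_1 = (-2.9412, 4.4118, -2.9412).
‖u_2‖ = 6.0634, so e_2 = (-0.4851, 0.7276, -0.4851).
e_1·w_3 = 0.5145·1 + 0.6860·4 + 0.5145·3 = 4.8020; e_2·w_3 = (-0.4851)·1 + 0.7276·4 + (-0.4851)·3 = 0.9701.
u_3 = w_3 − 4.8020·e_1 − 0.9701·e_2 = (-1.0000, 0.0000, 1.0000).
‖u_3‖ = 1.4142, so e_3 = (-0.7071, 0.0000, 0.7071).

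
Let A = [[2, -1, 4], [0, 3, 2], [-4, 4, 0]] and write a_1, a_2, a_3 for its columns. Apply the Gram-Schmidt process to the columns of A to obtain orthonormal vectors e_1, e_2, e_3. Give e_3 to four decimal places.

e_1 = a_1/‖a_1‖ = (2, 0, -4)/4.4721 = (0.4472, 0.0000, -0.8944).
r_{12} = e_1·a_2 = -4.0249.
u_2 = a_2 + 4.0249·e_1 = (0.8000, 3.0000, 0.4000).
‖u_2‖ = 3.1305, so e_2 = (0.2556, 0.9583, 0.1278).
r_{13} = e_1·a_3 = 1.7889; r_{23} = e_2·a_3 = 2.9388.
u_3 = a_3 − 1.7889·e_1 − 2.9388·e_2 = (2.4490, -0.8163, 1.2245).
‖u_3‖ = 2.8571, so e_3 = (0.8571, -0.2857, 0.4286).

e_3 = (0.8571, -0.2857, 0.4286)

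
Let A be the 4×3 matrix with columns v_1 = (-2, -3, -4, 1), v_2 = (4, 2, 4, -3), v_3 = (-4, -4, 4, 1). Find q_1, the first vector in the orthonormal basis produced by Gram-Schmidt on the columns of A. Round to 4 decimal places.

q_1 = (-0.3651, -0.5477, -0.7303, 0.1826)

q_1 = v_1/‖v_1‖ = (-2, -3, -4, 1)/5.4772 = (-0.3651, -0.5477, -0.7303, 0.1826).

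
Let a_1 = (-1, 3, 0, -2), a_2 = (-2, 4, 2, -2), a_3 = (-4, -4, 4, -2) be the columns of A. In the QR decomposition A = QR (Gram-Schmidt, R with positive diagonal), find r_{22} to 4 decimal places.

r_{22} = 2.2039

q_1 = a_1/‖a_1‖ = (-1, 3, 0, -2)/3.7417 = (-0.2673, 0.8018, 0.0000, -0.5345).
r_{12} = q_1·a_2 = 4.8107.
u_2 = a_2 − 4.8107·q_1 = (-0.7143, 0.1429, 2.0000, 0.5714).
r_{22} = ‖u_2‖ = 2.2039.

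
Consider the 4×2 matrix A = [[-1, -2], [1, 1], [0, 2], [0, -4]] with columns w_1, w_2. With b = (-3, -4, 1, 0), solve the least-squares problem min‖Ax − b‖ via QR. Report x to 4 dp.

q_1 = w_1/‖w_1‖ = (-1, 1, 0, 0)/1.4142 = (-0.7071, 0.7071, 0.0000, 0.0000).
r_{12} = q_1·w_2 = 2.1213.
u_2 = w_2 − 2.1213·q_1 = (-0.5000, -0.5000, 2.0000, -4.0000).
‖u_2‖ = 4.5277, so q_2 = (-0.1104, -0.1104, 0.4417, -0.8835).
Qᵀb = (-0.7071, 1.2147).
Back-substitute: x_2 = 1.2147/4.5277 = 0.2683.
x_1 = (-0.7071 − 2.1213·0.2683)/1.4142 = -0.9024.

x = (-0.9024, 0.2683)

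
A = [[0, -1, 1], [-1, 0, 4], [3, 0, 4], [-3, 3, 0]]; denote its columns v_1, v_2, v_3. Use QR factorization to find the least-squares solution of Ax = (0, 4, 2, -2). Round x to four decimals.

x = (-0.2615, -0.7586, 0.7677)

v_1 = (0, -1, 3, -3); ‖v_1‖ = 4.3589, so e_1 = (0.0000, -0.2294, 0.6882, -0.6882).
e_1·v_2 = 0.0000·(-1) + (-0.2294)·0 + 0.6882·0 + (-0.6882)·3 = -2.0647.
u_2 = v_2 + 2.0647·e_1 = (-1.0000, -0.4737, 1.4211, 1.5789).
‖u_2‖ = 2.3952, so e_2 = (-0.4175, -0.1978, 0.5933, 0.6592).
e_1·v_3 = 0.0000·1 + (-0.2294)·4 + 0.6882·4 + (-0.6882)·0 = 1.8353; e_2·v_3 = (-0.4175)·1 + (-0.1978)·4 + 0.5933·4 + 0.6592·0 = 1.1646.
u_3 = v_3 − 1.8353·e_1 − 1.1646·e_2 = (1.4862, 4.6514, 2.0459, 0.4954).
‖u_3‖ = 5.3174, so e_3 = (0.2795, 0.8747, 0.3847, 0.0932).
Qᵀb = (1.8353, -0.9229, 4.0821).
Back-substitute: x_3 = 4.0821/5.3174 = 0.7677.
x_2 = (-0.9229 − 1.1646·0.7677)/2.3952 = -0.7586.
x_1 = (1.8353 + 2.0647·(-0.7586) − 1.8353·0.7677)/4.3589 = -0.2615.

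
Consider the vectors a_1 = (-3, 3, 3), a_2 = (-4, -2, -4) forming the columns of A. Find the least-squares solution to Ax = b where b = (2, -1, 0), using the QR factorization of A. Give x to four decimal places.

a_1 = (-3, 3, 3); ‖a_1‖ = 5.1962, so e_1 = (-0.5774, 0.5774, 0.5774).
e_1·a_2 = (-0.5774)·(-4) + 0.5774·(-2) + 0.5774·(-4) = -1.1547.
u_2 = a_2 + 1.1547·e_1 = (-4.6667, -1.3333, -3.3333).
‖u_2‖ = 5.8878, so e_2 = (-0.7926, -0.2265, -0.5661).
Qᵀb = (-1.7321, -1.3587).
Back-substitute: x_2 = -1.3587/5.8878 = -0.2308.
x_1 = (-1.7321 + 1.1547·(-0.2308))/5.1962 = -0.3846.

x = (-0.3846, -0.2308)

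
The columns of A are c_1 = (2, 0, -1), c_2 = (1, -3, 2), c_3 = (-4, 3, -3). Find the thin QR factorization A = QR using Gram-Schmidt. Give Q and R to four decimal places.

Q = [[0.8944, 0.2673, -0.3586], [0.0000, -0.8018, -0.5976], [-0.4472, 0.5345, -0.7171]], R = [[2.2361, 0.0000, -2.2361], [0.0000, 3.7417, -5.0780], [0.0000, 0.0000, 1.7928]]

c_1 = (2, 0, -1); ‖c_1‖ = 2.2361, so q_1 = (0.8944, 0.0000, -0.4472).
q_1·c_2 = 0.8944·1 + 0.0000·(-3) + (-0.4472)·2 = 0.0000.
u_2 = c_2 + 0.0000·q_1 = (1.0000, -3.0000, 2.0000).
‖u_2‖ = 3.7417, so q_2 = (0.2673, -0.8018, 0.5345).
q_1·c_3 = 0.8944·(-4) + 0.0000·3 + (-0.4472)·(-3) = -2.2361; q_2·c_3 = 0.2673·(-4) + (-0.8018)·3 + 0.5345·(-3) = -5.0780.
u_3 = c_3 + 2.2361·q_1 + 5.0780·q_2 = (-0.6429, -1.0714, -1.2857).
‖u_3‖ = 1.7928, so q_3 = (-0.3586, -0.5976, -0.7171).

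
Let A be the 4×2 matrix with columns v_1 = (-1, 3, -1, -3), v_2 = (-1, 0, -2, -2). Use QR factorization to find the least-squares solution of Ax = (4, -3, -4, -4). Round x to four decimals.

q_1 = v_1/‖v_1‖ = (-1, 3, -1, -3)/4.4721 = (-0.2236, 0.6708, -0.2236, -0.6708).
r_{12} = q_1·v_2 = 2.0125.
u_2 = v_2 − 2.0125·q_1 = (-0.5500, -1.3500, -1.5500, -0.6500).
‖u_2‖ = 2.2249, so q_2 = (-0.2472, -0.6068, -0.6967, -0.2922).
Qᵀb = (0.6708, 4.7868).
Back-substitute: x_2 = 4.7868/2.2249 = 2.1515.
x_1 = (0.6708 − 2.0125·2.1515)/4.4721 = -0.8182.

x = (-0.8182, 2.1515)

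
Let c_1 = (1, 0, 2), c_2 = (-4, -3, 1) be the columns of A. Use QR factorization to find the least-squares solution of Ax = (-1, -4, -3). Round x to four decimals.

c_1 = (1, 0, 2); ‖c_1‖ = 2.2361, so q_1 = (0.4472, 0.0000, 0.8944).
q_1·c_2 = 0.4472·(-4) + 0.0000·(-3) + 0.8944·1 = -0.8944.
u_2 = c_2 + 0.8944·q_1 = (-3.6000, -3.0000, 1.8000).
‖u_2‖ = 5.0200, so q_2 = (-0.7171, -0.5976, 0.3586).
Qᵀb = (-3.1305, 2.0319).
Back-substitute: x_2 = 2.0319/5.0200 = 0.4048.
x_1 = (-3.1305 + 0.8944·0.4048)/2.2361 = -1.2381.

x = (-1.2381, 0.4048)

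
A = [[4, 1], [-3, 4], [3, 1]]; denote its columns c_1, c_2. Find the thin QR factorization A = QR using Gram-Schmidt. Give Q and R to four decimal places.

Q = [[0.6860, 0.3822], [-0.5145, 0.8565], [0.5145, 0.3468]], R = [[5.8310, -0.8575], [0.0000, 4.1551]]

c_1 = (4, -3, 3); ‖c_1‖ = 5.8310, so q_1 = (0.6860, -0.5145, 0.5145).
q_1·c_2 = 0.6860·1 + (-0.5145)·4 + 0.5145·1 = -0.8575.
u_2 = c_2 + 0.8575·q_1 = (1.5882, 3.5588, 1.4412).
‖u_2‖ = 4.1551, so q_2 = (0.3822, 0.8565, 0.3468).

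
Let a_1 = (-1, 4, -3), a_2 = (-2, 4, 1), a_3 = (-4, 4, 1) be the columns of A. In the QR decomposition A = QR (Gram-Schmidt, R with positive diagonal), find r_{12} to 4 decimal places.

a_1 = (-1, 4, -3); ‖a_1‖ = 5.0990, so e_1 = (-0.1961, 0.7845, -0.5883).
r_{12} = e_1·a_2 = 2.9417.

r_{12} = 2.9417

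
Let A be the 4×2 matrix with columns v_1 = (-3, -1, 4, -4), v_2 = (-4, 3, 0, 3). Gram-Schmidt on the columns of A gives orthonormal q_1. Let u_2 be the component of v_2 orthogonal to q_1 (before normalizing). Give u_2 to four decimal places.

u_2 = (-4.2143, 2.9286, 0.2857, 2.7143)

v_1 = (-3, -1, 4, -4); ‖v_1‖ = 6.4807, so q_1 = (-0.4629, -0.1543, 0.6172, -0.6172).
q_1·v_2 = (-0.4629)·(-4) + (-0.1543)·3 + 0.6172·0 + (-0.6172)·3 = -0.4629.
u_2 = v_2 + 0.4629·q_1 = (-4.2143, 2.9286, 0.2857, 2.7143).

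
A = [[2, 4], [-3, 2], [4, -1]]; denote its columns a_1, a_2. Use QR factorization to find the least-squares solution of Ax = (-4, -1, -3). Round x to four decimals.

x = (-0.6397, -0.7752)

a_1 = (2, -3, 4); ‖a_1‖ = 5.3852, so q_1 = (0.3714, -0.5571, 0.7428).
q_1·a_2 = 0.3714·4 + (-0.5571)·2 + 0.7428·(-1) = -0.3714.
u_2 = a_2 + 0.3714·q_1 = (4.1379, 1.7931, -0.7241).
‖u_2‖ = 4.5675, so q_2 = (0.9060, 0.3926, -0.1585).
Qᵀb = (-3.1568, -3.5408).
Back-substitute: x_2 = -3.5408/4.5675 = -0.7752.
x_1 = (-3.1568 + 0.3714·(-0.7752))/5.3852 = -0.6397.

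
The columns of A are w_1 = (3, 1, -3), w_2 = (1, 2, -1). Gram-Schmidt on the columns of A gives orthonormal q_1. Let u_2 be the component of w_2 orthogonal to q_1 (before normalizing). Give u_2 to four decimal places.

w_1 = (3, 1, -3); ‖w_1‖ = 4.3589, so q_1 = (0.6882, 0.2294, -0.6882).
q_1·w_2 = 0.6882·1 + 0.2294·2 + (-0.6882)·(-1) = 1.8353.
u_2 = w_2 − 1.8353·q_1 = (-0.2632, 1.5789, 0.2632).

u_2 = (-0.2632, 1.5789, 0.2632)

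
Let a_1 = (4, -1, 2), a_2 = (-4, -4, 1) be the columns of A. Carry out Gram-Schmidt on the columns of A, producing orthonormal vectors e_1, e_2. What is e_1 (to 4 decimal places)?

a_1 = (4, -1, 2); ‖a_1‖ = 4.5826, so e_1 = (0.8729, -0.2182, 0.4364).

e_1 = (0.8729, -0.2182, 0.4364)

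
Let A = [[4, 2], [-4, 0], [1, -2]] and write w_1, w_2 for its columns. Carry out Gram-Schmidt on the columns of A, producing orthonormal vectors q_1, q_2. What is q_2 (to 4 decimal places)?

w_1 = (4, -4, 1); ‖w_1‖ = 5.7446, so q_1 = (0.6963, -0.6963, 0.1741).
q_1·w_2 = 0.6963·2 + (-0.6963)·0 + 0.1741·(-2) = 1.0445.
u_2 = w_2 − 1.0445·q_1 = (1.2727, 0.7273, -2.1818).
‖u_2‖ = 2.6285, so q_2 = (0.4842, 0.2767, -0.8301).

q_2 = (0.4842, 0.2767, -0.8301)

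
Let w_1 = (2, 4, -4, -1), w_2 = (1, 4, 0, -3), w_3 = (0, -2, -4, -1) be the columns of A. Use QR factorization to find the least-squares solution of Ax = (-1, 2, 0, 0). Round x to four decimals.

x = (0.1794, 0.0764, -0.2492)

q_1 = w_1/‖w_1‖ = (2, 4, -4, -1)/6.0828 = (0.3288, 0.6576, -0.6576, -0.1644).
r_{12} = q_1·w_2 = 3.4524.
u_2 = w_2 − 3.4524·q_1 = (-0.1351, 1.7297, 2.2703, -2.4324).
‖u_2‖ = 3.7525, so q_2 = (-0.0360, 0.4610, 0.6050, -0.6482).
r_{13} = q_1·w_3 = 1.4796; r_{23} = q_2·w_3 = -2.6937.
u_3 = w_3 − 1.4796·q_1 + 2.6937·q_2 = (-0.5835, -1.7313, -1.3973, -2.5029).
‖u_3‖ = 3.3992, so q_3 = (-0.1717, -0.5093, -0.4111, -0.7363).
Qᵀb = (0.9864, 0.9579, -0.8470).
Back-substitute: x_3 = -0.8470/3.3992 = -0.2492.
x_2 = (0.9579 + 2.6937·(-0.2492))/3.7525 = 0.0764.
x_1 = (0.9864 − 3.4524·0.0764 − 1.4796·(-0.2492))/6.0828 = 0.1794.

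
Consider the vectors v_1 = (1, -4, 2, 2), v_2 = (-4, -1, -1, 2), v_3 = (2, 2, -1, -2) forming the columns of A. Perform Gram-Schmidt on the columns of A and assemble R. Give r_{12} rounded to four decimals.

r_{12} = 0.4000

v_1 = (1, -4, 2, 2); ‖v_1‖ = 5.0000, so q_1 = (0.2000, -0.8000, 0.4000, 0.4000).
r_{12} = q_1·v_2 = 0.4000.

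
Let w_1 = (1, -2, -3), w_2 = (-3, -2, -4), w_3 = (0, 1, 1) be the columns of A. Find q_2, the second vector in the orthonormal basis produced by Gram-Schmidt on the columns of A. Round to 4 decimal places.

w_1 = (1, -2, -3); ‖w_1‖ = 3.7417, so q_1 = (0.2673, -0.5345, -0.8018).
q_1·w_2 = 0.2673·(-3) + (-0.5345)·(-2) + (-0.8018)·(-4) = 3.4744.
u_2 = w_2 − 3.4744·q_1 = (-3.9286, -0.1429, -1.2143).
‖u_2‖ = 4.1144, so q_2 = (-0.9548, -0.0347, -0.2951).

q_2 = (-0.9548, -0.0347, -0.2951)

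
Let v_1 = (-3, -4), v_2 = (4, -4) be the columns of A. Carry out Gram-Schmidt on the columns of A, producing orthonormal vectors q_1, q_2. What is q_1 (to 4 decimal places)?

v_1 = (-3, -4); ‖v_1‖ = 5.0000, so q_1 = (-0.6000, -0.8000).

q_1 = (-0.6000, -0.8000)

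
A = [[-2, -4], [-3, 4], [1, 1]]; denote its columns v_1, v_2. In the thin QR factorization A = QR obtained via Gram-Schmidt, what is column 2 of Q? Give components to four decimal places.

e_2 = (-0.7785, 0.5902, 0.2135)

v_1 = (-2, -3, 1); ‖v_1‖ = 3.7417, so e_1 = (-0.5345, -0.8018, 0.2673).
e_1·v_2 = (-0.5345)·(-4) + (-0.8018)·4 + 0.2673·1 = -0.8018.
u_2 = v_2 + 0.8018·e_1 = (-4.4286, 3.3571, 1.2143).
‖u_2‖ = 5.6883, so e_2 = (-0.7785, 0.5902, 0.2135).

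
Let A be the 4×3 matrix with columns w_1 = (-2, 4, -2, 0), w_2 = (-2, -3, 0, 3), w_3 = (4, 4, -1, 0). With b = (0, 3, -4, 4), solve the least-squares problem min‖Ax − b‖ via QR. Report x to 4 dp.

q_1 = w_1/‖w_1‖ = (-2, 4, -2, 0)/4.8990 = (-0.4082, 0.8165, -0.4082, 0.0000).
r_{12} = q_1·w_2 = -1.6330.
u_2 = w_2 + 1.6330·q_1 = (-2.6667, -1.6667, -0.6667, 3.0000).
‖u_2‖ = 4.3970, so q_2 = (-0.6065, -0.3790, -0.1516, 0.6823).
r_{13} = q_1·w_3 = 2.0412; r_{23} = q_2·w_3 = -3.7905.
u_3 = w_3 − 2.0412·q_1 + 3.7905·q_2 = (2.5345, 0.8966, -0.7414, 2.5862).
‖u_3‖ = 3.8034, so q_3 = (0.6664, 0.2357, -0.1949, 0.6800).
Qᵀb = (4.0825, 2.1985, 4.2068).
Back-substitute: x_3 = 4.2068/3.8034 = 1.1061.
x_2 = (2.1985 + 3.7905·1.1061)/4.3970 = 1.4535.
x_1 = (4.0825 + 1.6330·1.4535 − 2.0412·1.1061)/4.8990 = 0.8570.

x = (0.8570, 1.4535, 1.1061)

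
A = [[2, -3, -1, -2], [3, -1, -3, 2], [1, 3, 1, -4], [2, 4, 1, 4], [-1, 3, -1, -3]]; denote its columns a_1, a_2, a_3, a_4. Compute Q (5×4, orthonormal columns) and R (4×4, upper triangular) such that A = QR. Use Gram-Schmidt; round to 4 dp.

Q = [[0.4588, -0.4367, 0.1288, -0.4658], [0.6882, -0.1270, -0.5932, 0.1611], [0.2294, 0.4605, 0.2426, -0.6996], [0.4588, 0.6193, 0.2904, 0.4306], [-0.2294, 0.4446, -0.6988, -0.2866]], R = [[4.3589, -0.2294, -1.6059, 2.0647], [0.0000, 6.6293, 1.4529, -0.0794], [0.0000, 0.0000, 2.8827, 0.8433], [0.0000, 0.0000, 0.0000, 6.6347]]

a_1 = (2, 3, 1, 2, -1); ‖a_1‖ = 4.3589, so q_1 = (0.4588, 0.6882, 0.2294, 0.4588, -0.2294).
q_1·a_2 = 0.4588·(-3) + 0.6882·(-1) + 0.2294·3 + 0.4588·4 + (-0.2294)·3 = -0.2294.
u_2 = a_2 + 0.2294·q_1 = (-2.8947, -0.8421, 3.0526, 4.1053, 2.9474).
‖u_2‖ = 6.6293, so q_2 = (-0.4367, -0.1270, 0.4605, 0.6193, 0.4446).
q_1·a_3 = 0.4588·(-1) + 0.6882·(-3) + 0.2294·1 + 0.4588·1 + (-0.2294)·(-1) = -1.6059; q_2·a_3 = (-0.4367)·(-1) + (-0.1270)·(-3) + 0.4605·1 + 0.6193·1 + 0.4446·(-1) = 1.4529.
u_3 = a_3 + 1.6059·q_1 − 1.4529·q_2 = (0.3713, -1.7102, 0.6994, 0.8371, -2.0144).
‖u_3‖ = 2.8827, so q_3 = (0.1288, -0.5932, 0.2426, 0.2904, -0.6988).
q_1·a_4 = 0.4588·(-2) + 0.6882·2 + 0.2294·(-4) + 0.4588·4 + (-0.2294)·(-3) = 2.0647; q_2·a_4 = (-0.4367)·(-2) + (-0.1270)·2 + 0.4605·(-4) + 0.6193·4 + 0.4446·(-3) = -0.0794; q_3·a_4 = 0.1288·(-2) + (-0.5932)·2 + 0.2426·(-4) + 0.2904·4 + (-0.6988)·(-3) = 0.8433.
u_4 = a_4 − 2.0647·q_1 + 0.0794·q_2 − 0.8433·q_3 = (-3.0906, 1.0692, -4.6417, 2.8569, -1.9017).
‖u_4‖ = 6.6347, so q_4 = (-0.4658, 0.1611, -0.6996, 0.4306, -0.2866).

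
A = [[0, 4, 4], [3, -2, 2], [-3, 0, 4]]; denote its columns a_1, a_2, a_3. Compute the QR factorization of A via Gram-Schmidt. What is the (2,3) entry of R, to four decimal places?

r_{23} = 2.3570

e_1 = a_1/‖a_1‖ = (0, 3, -3)/4.2426 = (0.0000, 0.7071, -0.7071).
r_{12} = e_1·a_2 = -1.4142.
u_2 = a_2 + 1.4142·e_1 = (4.0000, -1.0000, -1.0000).
‖u_2‖ = 4.2426, so e_2 = (0.9428, -0.2357, -0.2357).
r_{23} = e_2·a_3 = 2.3570.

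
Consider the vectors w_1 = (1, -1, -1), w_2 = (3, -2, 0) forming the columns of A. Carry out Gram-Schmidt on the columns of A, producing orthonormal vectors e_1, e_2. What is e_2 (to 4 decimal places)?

e_1 = w_1/‖w_1‖ = (1, -1, -1)/1.7321 = (0.5774, -0.5774, -0.5774).
r_{12} = e_1·w_2 = 2.8868.
u_2 = w_2 − 2.8868·e_1 = (1.3333, -0.3333, 1.6667).
‖u_2‖ = 2.1602, so e_2 = (0.6172, -0.1543, 0.7715).

e_2 = (0.6172, -0.1543, 0.7715)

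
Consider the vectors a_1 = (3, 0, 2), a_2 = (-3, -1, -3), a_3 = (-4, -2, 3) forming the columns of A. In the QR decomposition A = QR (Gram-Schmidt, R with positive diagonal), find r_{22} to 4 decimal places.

a_1 = (3, 0, 2); ‖a_1‖ = 3.6056, so e_1 = (0.8321, 0.0000, 0.5547).
e_1·a_2 = 0.8321·(-3) + 0.0000·(-1) + 0.5547·(-3) = -4.1603.
u_2 = a_2 + 4.1603·e_1 = (0.4615, -1.0000, -0.6923).
r_{22} = ‖u_2‖ = 1.3009.

r_{22} = 1.3009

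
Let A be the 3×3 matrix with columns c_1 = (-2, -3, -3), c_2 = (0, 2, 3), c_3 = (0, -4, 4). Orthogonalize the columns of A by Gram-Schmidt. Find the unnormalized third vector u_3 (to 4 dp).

q_1 = c_1/‖c_1‖ = (-2, -3, -3)/4.6904 = (-0.4264, -0.6396, -0.6396).
r_{12} = q_1·c_2 = -3.1980.
u_2 = c_2 + 3.1980·q_1 = (-1.3636, -0.0455, 0.9545).
‖u_2‖ = 1.6652, so q_2 = (-0.8189, -0.0273, 0.5732).
r_{13} = q_1·c_3 = 0.0000; r_{23} = q_2·c_3 = 2.4022.
u_3 = c_3 + 0.0000·q_1 − 2.4022·q_2 = (1.9672, -3.9344, 2.6230).

u_3 = (1.9672, -3.9344, 2.6230)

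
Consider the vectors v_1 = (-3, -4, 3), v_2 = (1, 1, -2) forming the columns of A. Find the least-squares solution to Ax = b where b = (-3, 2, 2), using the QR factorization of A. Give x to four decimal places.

x = (-0.6571, -2.2571)

v_1 = (-3, -4, 3); ‖v_1‖ = 5.8310, so q_1 = (-0.5145, -0.6860, 0.5145).
q_1·v_2 = (-0.5145)·1 + (-0.6860)·1 + 0.5145·(-2) = -2.2295.
u_2 = v_2 + 2.2295·q_1 = (-0.1471, -0.5294, -0.8529).
‖u_2‖ = 1.0146, so q_2 = (-0.1449, -0.5218, -0.8407).
Qᵀb = (1.2005, -2.2901).
Back-substitute: x_2 = -2.2901/1.0146 = -2.2571.
x_1 = (1.2005 + 2.2295·(-2.2571))/5.8310 = -0.6571.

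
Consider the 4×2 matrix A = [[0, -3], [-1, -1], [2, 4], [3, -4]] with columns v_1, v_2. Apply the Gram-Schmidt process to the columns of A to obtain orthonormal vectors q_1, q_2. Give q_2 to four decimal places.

q_1 = v_1/‖v_1‖ = (0, -1, 2, 3)/3.7417 = (0.0000, -0.2673, 0.5345, 0.8018).
r_{12} = q_1·v_2 = -0.8018.
u_2 = v_2 + 0.8018·q_1 = (-3.0000, -1.2143, 4.4286, -3.3571).
‖u_2‖ = 6.4310, so q_2 = (-0.4665, -0.1888, 0.6886, -0.5220).

q_2 = (-0.4665, -0.1888, 0.6886, -0.5220)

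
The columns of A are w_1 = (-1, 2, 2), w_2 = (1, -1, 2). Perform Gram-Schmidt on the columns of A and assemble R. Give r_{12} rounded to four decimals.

q_1 = w_1/‖w_1‖ = (-1, 2, 2)/3.0000 = (-0.3333, 0.6667, 0.6667).
r_{12} = q_1·w_2 = 0.3333.

r_{12} = 0.3333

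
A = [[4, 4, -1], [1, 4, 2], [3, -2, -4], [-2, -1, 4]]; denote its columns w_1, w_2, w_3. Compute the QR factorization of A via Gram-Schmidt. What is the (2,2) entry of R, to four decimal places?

q_1 = w_1/‖w_1‖ = (4, 1, 3, -2)/5.4772 = (0.7303, 0.1826, 0.5477, -0.3651).
r_{12} = q_1·w_2 = 2.9212.
u_2 = w_2 − 2.9212·q_1 = (1.8667, 3.4667, -3.6000, 0.0667).
r_{22} = ‖u_2‖ = 5.3354.

r_{22} = 5.3354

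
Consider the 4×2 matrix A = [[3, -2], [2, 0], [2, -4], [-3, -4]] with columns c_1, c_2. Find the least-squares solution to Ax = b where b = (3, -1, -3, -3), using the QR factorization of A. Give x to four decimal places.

c_1 = (3, 2, 2, -3); ‖c_1‖ = 5.0990, so q_1 = (0.5883, 0.3922, 0.3922, -0.5883).
q_1·c_2 = 0.5883·(-2) + 0.3922·0 + 0.3922·(-4) + (-0.5883)·(-4) = -0.3922.
u_2 = c_2 + 0.3922·q_1 = (-1.7692, 0.1538, -3.8462, -4.2308).
‖u_2‖ = 5.9872, so q_2 = (-0.2955, 0.0257, -0.6424, -0.7066).
Qᵀb = (1.9612, 3.1349).
Back-substitute: x_2 = 3.1349/5.9872 = 0.5236.
x_1 = (1.9612 + 0.3922·0.5236)/5.0990 = 0.4249.

x = (0.4249, 0.5236)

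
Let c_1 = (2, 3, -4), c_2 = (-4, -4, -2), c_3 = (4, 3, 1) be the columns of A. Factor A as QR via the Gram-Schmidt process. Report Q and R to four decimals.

e_1 = c_1/‖c_1‖ = (2, 3, -4)/5.3852 = (0.3714, 0.5571, -0.7428).
r_{12} = e_1·c_2 = -2.2283.
u_2 = c_2 + 2.2283·e_1 = (-3.1724, -2.7586, -3.6552).
‖u_2‖ = 5.5709, so e_2 = (-0.5695, -0.4952, -0.6561).
r_{13} = e_1·c_3 = 2.4140; r_{23} = e_2·c_3 = -4.4195.
u_3 = c_3 − 2.4140·e_1 + 4.4195·e_2 = (0.5867, -0.5333, -0.1067).
‖u_3‖ = 0.8000, so e_3 = (0.7333, -0.6667, -0.1333).

Q = [[0.3714, -0.5695, 0.7333], [0.5571, -0.4952, -0.6667], [-0.7428, -0.6561, -0.1333]], R = [[5.3852, -2.2283, 2.4140], [0.0000, 5.5709, -4.4195], [0.0000, 0.0000, 0.8000]]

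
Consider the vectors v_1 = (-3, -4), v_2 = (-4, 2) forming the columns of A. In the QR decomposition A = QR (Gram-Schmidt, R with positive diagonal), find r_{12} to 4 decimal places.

r_{12} = 0.8000

v_1 = (-3, -4); ‖v_1‖ = 5.0000, so e_1 = (-0.6000, -0.8000).
r_{12} = e_1·v_2 = 0.8000.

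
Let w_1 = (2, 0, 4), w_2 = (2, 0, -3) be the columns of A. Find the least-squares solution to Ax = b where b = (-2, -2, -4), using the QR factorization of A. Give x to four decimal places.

x = (-1.0000, 0.0000)

w_1 = (2, 0, 4); ‖w_1‖ = 4.4721, so q_1 = (0.4472, 0.0000, 0.8944).
q_1·w_2 = 0.4472·2 + 0.0000·0 + 0.8944·(-3) = -1.7889.
u_2 = w_2 + 1.7889·q_1 = (2.8000, 0.0000, -1.4000).
‖u_2‖ = 3.1305, so q_2 = (0.8944, 0.0000, -0.4472).
Qᵀb = (-4.4721, 0.0000).
Back-substitute: x_2 = 0.0000/3.1305 = 0.0000.
x_1 = (-4.4721 + 1.7889·0.0000)/4.4721 = -1.0000.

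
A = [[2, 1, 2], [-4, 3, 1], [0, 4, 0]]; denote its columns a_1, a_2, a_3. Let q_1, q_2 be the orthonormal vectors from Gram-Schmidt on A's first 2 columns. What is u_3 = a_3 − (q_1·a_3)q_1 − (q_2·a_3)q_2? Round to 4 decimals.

a_1 = (2, -4, 0); ‖a_1‖ = 4.4721, so q_1 = (0.4472, -0.8944, 0.0000).
q_1·a_2 = 0.4472·1 + (-0.8944)·3 + 0.0000·4 = -2.2361.
u_2 = a_2 + 2.2361·q_1 = (2.0000, 1.0000, 4.0000).
‖u_2‖ = 4.5826, so q_2 = (0.4364, 0.2182, 0.8729).
q_1·a_3 = 0.4472·2 + (-0.8944)·1 + 0.0000·0 = 0.0000; q_2·a_3 = 0.4364·2 + 0.2182·1 + 0.8729·0 = 1.0911.
u_3 = a_3 + 0.0000·q_1 − 1.0911·q_2 = (1.5238, 0.7619, -0.9524).

u_3 = (1.5238, 0.7619, -0.9524)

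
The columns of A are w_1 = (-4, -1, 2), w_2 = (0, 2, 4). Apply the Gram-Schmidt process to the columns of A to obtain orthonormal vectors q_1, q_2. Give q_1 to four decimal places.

q_1 = (-0.8729, -0.2182, 0.4364)

w_1 = (-4, -1, 2); ‖w_1‖ = 4.5826, so q_1 = (-0.8729, -0.2182, 0.4364).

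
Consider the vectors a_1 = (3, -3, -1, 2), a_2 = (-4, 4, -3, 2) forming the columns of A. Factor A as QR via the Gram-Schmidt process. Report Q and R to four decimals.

a_1 = (3, -3, -1, 2); ‖a_1‖ = 4.7958, so q_1 = (0.6255, -0.6255, -0.2085, 0.4170).
q_1·a_2 = 0.6255·(-4) + (-0.6255)·4 + (-0.2085)·(-3) + 0.4170·2 = -3.5447.
u_2 = a_2 + 3.5447·q_1 = (-1.7826, 1.7826, -3.7391, 3.4783).
‖u_2‖ = 5.6952, so q_2 = (-0.3130, 0.3130, -0.6565, 0.6107).

Q = [[0.6255, -0.3130], [-0.6255, 0.3130], [-0.2085, -0.6565], [0.4170, 0.6107]], R = [[4.7958, -3.5447], [0.0000, 5.6952]]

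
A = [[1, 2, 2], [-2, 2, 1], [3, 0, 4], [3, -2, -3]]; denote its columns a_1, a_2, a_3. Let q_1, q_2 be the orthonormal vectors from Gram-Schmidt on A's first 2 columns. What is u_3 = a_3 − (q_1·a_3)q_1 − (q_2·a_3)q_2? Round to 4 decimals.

q_1 = a_1/‖a_1‖ = (1, -2, 3, 3)/4.7958 = (0.2085, -0.4170, 0.6255, 0.6255).
r_{12} = q_1·a_2 = -1.6681.
u_2 = a_2 + 1.6681·q_1 = (2.3478, 1.3043, 1.0435, -0.9565).
‖u_2‖ = 3.0360, so q_2 = (0.7733, 0.4296, 0.3437, -0.3151).
r_{13} = q_1·a_3 = 0.6255; r_{23} = q_2·a_3 = 4.2962.
u_3 = a_3 − 0.6255·q_1 − 4.2962·q_2 = (-1.4528, -0.5849, 2.1321, -2.0377).

u_3 = (-1.4528, -0.5849, 2.1321, -2.0377)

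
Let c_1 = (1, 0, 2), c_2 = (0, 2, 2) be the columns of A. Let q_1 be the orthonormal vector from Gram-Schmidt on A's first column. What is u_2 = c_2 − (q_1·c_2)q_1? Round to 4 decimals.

u_2 = (-0.8000, 2.0000, 0.4000)

q_1 = c_1/‖c_1‖ = (1, 0, 2)/2.2361 = (0.4472, 0.0000, 0.8944).
r_{12} = q_1·c_2 = 1.7889.
u_2 = c_2 − 1.7889·q_1 = (-0.8000, 2.0000, 0.4000).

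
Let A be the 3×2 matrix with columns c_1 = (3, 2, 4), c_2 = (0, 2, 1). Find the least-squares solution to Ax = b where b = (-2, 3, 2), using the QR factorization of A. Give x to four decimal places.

x = (-0.2963, 2.0741)

c_1 = (3, 2, 4); ‖c_1‖ = 5.3852, so q_1 = (0.5571, 0.3714, 0.7428).
q_1·c_2 = 0.5571·0 + 0.3714·2 + 0.7428·1 = 1.4856.
u_2 = c_2 − 1.4856·q_1 = (-0.8276, 1.4483, -0.1034).
‖u_2‖ = 1.6713, so q_2 = (-0.4952, 0.8666, -0.0619).
Qᵀb = (1.4856, 3.4663).
Back-substitute: x_2 = 3.4663/1.6713 = 2.0741.
x_1 = (1.4856 − 1.4856·2.0741)/5.3852 = -0.2963.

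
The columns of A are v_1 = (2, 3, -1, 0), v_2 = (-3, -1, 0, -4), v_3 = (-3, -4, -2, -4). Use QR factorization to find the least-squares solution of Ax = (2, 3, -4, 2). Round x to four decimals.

x = (1.4324, -0.9955, 0.7508)

v_1 = (2, 3, -1, 0); ‖v_1‖ = 3.7417, so e_1 = (0.5345, 0.8018, -0.2673, 0.0000).
e_1·v_2 = 0.5345·(-3) + 0.8018·(-1) + (-0.2673)·0 + 0.0000·(-4) = -2.4054.
u_2 = v_2 + 2.4054·e_1 = (-1.7143, 0.9286, -0.6429, -4.0000).
‖u_2‖ = 4.4960, so e_2 = (-0.3813, 0.2065, -0.1430, -0.8897).
e_1·v_3 = 0.5345·(-3) + 0.8018·(-4) + (-0.2673)·(-2) + 0.0000·(-4) = -4.2762; e_2·v_3 = (-0.3813)·(-3) + 0.2065·(-4) + (-0.1430)·(-2) + (-0.8897)·(-4) = 4.1624.
u_3 = v_3 + 4.2762·e_1 − 4.1624·e_2 = (0.8728, -1.4311, -2.5477, -0.2968).
‖u_3‖ = 3.0641, so e_3 = (0.2848, -0.4671, -0.8315, -0.0969).
Qᵀb = (4.5434, -1.3504, 2.3007).
Back-substitute: x_3 = 2.3007/3.0641 = 0.7508.
x_2 = (-1.3504 − 4.1624·0.7508)/4.4960 = -0.9955.
x_1 = (4.5434 + 2.4054·(-0.9955) + 4.2762·0.7508)/3.7417 = 1.4324.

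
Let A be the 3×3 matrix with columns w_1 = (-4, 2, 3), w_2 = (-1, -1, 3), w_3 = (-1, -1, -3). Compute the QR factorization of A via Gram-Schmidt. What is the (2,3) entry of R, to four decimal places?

r_{23} = -1.6628

e_1 = w_1/‖w_1‖ = (-4, 2, 3)/5.3852 = (-0.7428, 0.3714, 0.5571).
r_{12} = e_1·w_2 = 2.0426.
u_2 = w_2 − 2.0426·e_1 = (0.5172, -1.7586, 1.8621).
‖u_2‖ = 2.6130, so e_2 = (0.1980, -0.6730, 0.7126).
r_{23} = e_2·w_3 = -1.6628.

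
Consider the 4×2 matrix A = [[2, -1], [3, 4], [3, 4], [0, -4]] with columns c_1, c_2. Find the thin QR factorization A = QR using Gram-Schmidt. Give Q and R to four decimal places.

q_1 = c_1/‖c_1‖ = (2, 3, 3, 0)/4.6904 = (0.4264, 0.6396, 0.6396, 0.0000).
r_{12} = q_1·c_2 = 4.6904.
u_2 = c_2 − 4.6904·q_1 = (-3.0000, 1.0000, 1.0000, -4.0000).
‖u_2‖ = 5.1962, so q_2 = (-0.5774, 0.1925, 0.1925, -0.7698).

Q = [[0.4264, -0.5774], [0.6396, 0.1925], [0.6396, 0.1925], [0.0000, -0.7698]], R = [[4.6904, 4.6904], [0.0000, 5.1962]]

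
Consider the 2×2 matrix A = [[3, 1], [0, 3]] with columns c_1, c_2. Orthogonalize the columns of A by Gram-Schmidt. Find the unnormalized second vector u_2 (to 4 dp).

u_2 = (0.0000, 3.0000)

c_1 = (3, 0); ‖c_1‖ = 3.0000, so e_1 = (1.0000, 0.0000).
e_1·c_2 = 1.0000·1 + 0.0000·3 = 1.0000.
u_2 = c_2 − 1.0000·e_1 = (0.0000, 3.0000).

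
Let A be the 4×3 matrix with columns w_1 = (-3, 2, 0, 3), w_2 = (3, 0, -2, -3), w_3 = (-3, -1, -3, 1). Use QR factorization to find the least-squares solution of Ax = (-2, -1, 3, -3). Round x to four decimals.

w_1 = (-3, 2, 0, 3); ‖w_1‖ = 4.6904, so q_1 = (-0.6396, 0.4264, 0.0000, 0.6396).
q_1·w_2 = (-0.6396)·3 + 0.4264·0 + 0.0000·(-2) + 0.6396·(-3) = -3.8376.
u_2 = w_2 + 3.8376·q_1 = (0.5455, 1.6364, -2.0000, -0.5455).
‖u_2‖ = 2.6968, so q_2 = (0.2023, 0.6068, -0.7416, -0.2023).
q_1·w_3 = (-0.6396)·(-3) + 0.4264·(-1) + 0.0000·(-3) + 0.6396·1 = 2.1320; q_2·w_3 = 0.2023·(-3) + 0.6068·(-1) + (-0.7416)·(-3) + (-0.2023)·1 = 0.8090.
u_3 = w_3 − 2.1320·q_1 − 0.8090·q_2 = (-1.8000, -2.4000, -2.4000, -0.2000).
‖u_3‖ = 3.8471, so q_3 = (-0.4679, -0.6239, -0.6239, -0.0520).
Qᵀb = (-1.0660, -2.6294, -0.1560).
Back-substitute: x_3 = -0.1560/3.8471 = -0.0405.
x_2 = (-2.6294 − 0.8090·(-0.0405))/2.6968 = -0.9628.
x_1 = (-1.0660 + 3.8376·(-0.9628) − 2.1320·(-0.0405))/4.6904 = -0.9966.

x = (-0.9966, -0.9628, -0.0405)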